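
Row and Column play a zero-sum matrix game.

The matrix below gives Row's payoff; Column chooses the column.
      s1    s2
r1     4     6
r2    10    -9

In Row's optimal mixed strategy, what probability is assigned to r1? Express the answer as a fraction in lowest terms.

19/21

Row minima are 4 and -9, so Row's maximin is 4; column maxima are 10 and 6, so Column's minimax is 6. These differ, so the equilibrium is in mixed strategies.
Let Row play r1 with probability p. Column is indifferent when 4p + 10(1−p) = 6p − 9(1−p), giving p = 19/21.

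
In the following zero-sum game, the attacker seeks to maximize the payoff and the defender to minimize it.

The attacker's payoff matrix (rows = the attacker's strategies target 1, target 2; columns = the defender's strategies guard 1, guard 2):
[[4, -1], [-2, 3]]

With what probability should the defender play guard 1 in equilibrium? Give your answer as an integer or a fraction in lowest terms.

Row minima are -1 and -2, so the attacker's maximin is -1; column maxima are 4 and 3, so the defender's minimax is 3. These differ, so the equilibrium is in mixed strategies.
Let the defender play guard 1 with probability q. The attacker is indifferent when 4q − (1−q) = −2q + 3(1−q), giving q = 2/5.

2/5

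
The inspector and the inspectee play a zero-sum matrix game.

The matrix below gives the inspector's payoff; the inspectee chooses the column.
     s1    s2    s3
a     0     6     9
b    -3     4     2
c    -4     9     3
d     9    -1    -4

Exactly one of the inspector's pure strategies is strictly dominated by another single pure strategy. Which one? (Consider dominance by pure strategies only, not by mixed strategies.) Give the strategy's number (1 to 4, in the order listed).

Compare b with a: 0 > -3, 6 > 4, 9 > 2.
So a strictly dominates b for the inspector; b is strictly dominated.

2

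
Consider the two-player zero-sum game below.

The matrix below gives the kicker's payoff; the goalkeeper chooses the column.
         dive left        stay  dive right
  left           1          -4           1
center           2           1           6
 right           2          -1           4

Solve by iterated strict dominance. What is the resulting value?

Column dive left is strictly dominated by stay for the goalkeeper (-4<1, 1<2, -1<2); eliminate dive left.
Column dive right is strictly dominated by stay for the goalkeeper (-4<1, 1<6, -1<4); eliminate dive right.
Row right is strictly dominated by row center (1>-1); eliminate right.
Row left is strictly dominated by row center (1>-4); eliminate left.
Only (center, stay) remains, with payoff 1.

1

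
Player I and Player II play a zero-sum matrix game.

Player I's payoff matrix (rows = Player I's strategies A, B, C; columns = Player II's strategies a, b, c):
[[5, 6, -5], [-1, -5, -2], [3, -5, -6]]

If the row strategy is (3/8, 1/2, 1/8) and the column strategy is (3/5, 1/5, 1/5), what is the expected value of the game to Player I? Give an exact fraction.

Against (3/5, 1/5, 1/5), each row's expected payoff is A: 16/5; B: -2; C: -2/5.
Taking the (3/8, 1/2, 1/8)-weighted average: (3/8)·(16/5) + (1/2)·(-2) + (1/8)·(-2/5) = 3/20.

3/20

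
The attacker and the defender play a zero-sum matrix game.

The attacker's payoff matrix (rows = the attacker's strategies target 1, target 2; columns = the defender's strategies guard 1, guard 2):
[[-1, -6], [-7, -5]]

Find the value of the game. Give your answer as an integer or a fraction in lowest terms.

-37/7

Row minima are -6 and -7, so the attacker's maximin is -6; column maxima are -1 and -5, so the defender's minimax is -5. These differ, so the equilibrium is in mixed strategies.
Let the attacker play target 1 with probability p. The defender is indifferent when −p − 7(1−p) = −6p − 5(1−p), giving p = 2/7.
Let the defender play guard 1 with probability q. The attacker is indifferent when −q − 6(1−q) = −7q − 5(1−q), giving q = 1/7.
The value is -1·(1/7) + (-6)·(6/7) = -37/7.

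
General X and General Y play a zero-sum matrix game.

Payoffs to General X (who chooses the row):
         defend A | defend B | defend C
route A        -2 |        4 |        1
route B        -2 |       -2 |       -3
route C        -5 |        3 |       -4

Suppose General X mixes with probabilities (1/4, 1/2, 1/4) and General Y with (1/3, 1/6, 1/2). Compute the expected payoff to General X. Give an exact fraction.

Against (1/3, 1/6, 1/2), each row's expected payoff is route A: 1/2; route B: -5/2; route C: -19/6.
Taking the (1/4, 1/2, 1/4)-weighted average: (1/4)·(1/2) + (1/2)·(-5/2) + (1/4)·(-19/6) = -23/12.

-23/12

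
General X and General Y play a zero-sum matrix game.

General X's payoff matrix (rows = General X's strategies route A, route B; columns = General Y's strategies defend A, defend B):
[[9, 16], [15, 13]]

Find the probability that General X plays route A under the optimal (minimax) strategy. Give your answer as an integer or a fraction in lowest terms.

Row minima are 9 and 13, so General X's maximin is 13; column maxima are 15 and 16, so General Y's minimax is 15. These differ, so the equilibrium is in mixed strategies.
Let General X play route A with probability p. General Y is indifferent when 9p + 15(1−p) = 16p + 13(1−p), giving p = 2/9.

2/9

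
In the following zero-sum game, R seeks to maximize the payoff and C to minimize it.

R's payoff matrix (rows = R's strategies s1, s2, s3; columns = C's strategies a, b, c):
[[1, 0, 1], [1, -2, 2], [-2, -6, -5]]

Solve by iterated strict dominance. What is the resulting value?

Column c is strictly dominated by b for C (0<1, -2<2, -6<-5); eliminate c.
Row s3 is strictly dominated by row s1 (1>-2, 0>-6); eliminate s3.
Column a is strictly dominated by b for C (0<1, -2<1); eliminate a.
Row s2 is strictly dominated by row s1 (0>-2); eliminate s2.
Only (s1, b) remains, with payoff 0.

0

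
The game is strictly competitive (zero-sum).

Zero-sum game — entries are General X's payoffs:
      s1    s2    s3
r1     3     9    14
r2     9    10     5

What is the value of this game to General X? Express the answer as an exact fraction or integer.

Column s2 is strictly dominated by s1 for General Y (it gives General X more in every row).
The remaining 2×2 game on (r1, r2) × (s1, s3) has no saddle point. Let General X play r1 with probability p; indifference gives 3p + 9(1−p) = 14p + 5(1−p), so p = 4/15.
Similarly General Y's optimal q on s1 is 3/5, and the value is 3·(3/5) + (14)·(2/5) = 37/5.

37/5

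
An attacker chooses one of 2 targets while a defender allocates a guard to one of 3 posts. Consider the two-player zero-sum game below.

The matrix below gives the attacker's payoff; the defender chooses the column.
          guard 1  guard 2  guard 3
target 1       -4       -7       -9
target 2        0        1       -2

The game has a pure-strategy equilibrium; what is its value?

-2

Row minima: -9, -2 → the attacker's maximin is -2.
Column maxima: 0, 1, -2 → the defender's minimax is -2.
They coincide at (target 2, guard 3), so the value is -2.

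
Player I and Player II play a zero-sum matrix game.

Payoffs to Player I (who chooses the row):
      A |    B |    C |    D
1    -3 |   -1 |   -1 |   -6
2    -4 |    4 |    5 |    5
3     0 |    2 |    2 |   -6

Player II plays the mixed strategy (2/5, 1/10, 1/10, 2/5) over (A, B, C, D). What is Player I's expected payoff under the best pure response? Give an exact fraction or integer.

13/10

1: (-3)·(2/5) + (-1)·(1/10) + (-1)·(1/10) + (-6)·(2/5) = -19/5.
2: (-4)·(2/5) + (4)·(1/10) + (5)·(1/10) + (5)·(2/5) = 13/10.
3: (0)·(2/5) + (2)·(1/10) + (2)·(1/10) + (-6)·(2/5) = -2.
The best pure response is 2 with expected payoff 13/10.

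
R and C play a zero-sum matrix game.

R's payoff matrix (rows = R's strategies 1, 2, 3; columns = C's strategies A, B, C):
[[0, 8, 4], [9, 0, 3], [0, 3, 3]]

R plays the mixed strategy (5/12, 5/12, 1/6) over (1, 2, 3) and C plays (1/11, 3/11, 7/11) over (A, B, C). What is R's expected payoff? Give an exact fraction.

Against (1/11, 3/11, 7/11), each row's expected payoff is 1: 52/11; 2: 30/11; 3: 30/11.
Taking the (5/12, 5/12, 1/6)-weighted average: (5/12)·(52/11) + (5/12)·(30/11) + (1/6)·(30/11) = 235/66.

235/66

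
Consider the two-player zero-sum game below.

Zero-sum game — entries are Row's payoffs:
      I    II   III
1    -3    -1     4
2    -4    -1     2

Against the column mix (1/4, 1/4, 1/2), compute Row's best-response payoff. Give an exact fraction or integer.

1

1: (-3)·(1/4) + (-1)·(1/4) + (4)·(1/2) = 1.
2: (-4)·(1/4) + (-1)·(1/4) + (2)·(1/2) = -1/4.
The best pure response is 1 with expected payoff 1.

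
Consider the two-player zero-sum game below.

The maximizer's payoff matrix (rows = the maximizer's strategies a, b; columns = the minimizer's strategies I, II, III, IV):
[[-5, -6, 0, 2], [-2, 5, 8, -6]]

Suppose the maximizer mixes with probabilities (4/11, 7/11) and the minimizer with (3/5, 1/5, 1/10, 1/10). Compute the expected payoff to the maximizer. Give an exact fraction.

-16/11

Against (3/5, 1/5, 1/10, 1/10), each row's expected payoff is a: -4; b: 0.
Taking the (4/11, 7/11)-weighted average: (4/11)·(-4) + (7/11)·(0) = -16/11.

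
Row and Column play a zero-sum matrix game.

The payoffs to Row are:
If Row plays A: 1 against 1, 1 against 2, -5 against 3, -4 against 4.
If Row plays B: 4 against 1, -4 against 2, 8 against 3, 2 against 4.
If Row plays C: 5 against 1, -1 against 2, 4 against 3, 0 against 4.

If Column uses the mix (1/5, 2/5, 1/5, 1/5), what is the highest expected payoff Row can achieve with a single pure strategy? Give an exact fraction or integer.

A: (1)·(1/5) + (1)·(2/5) + (-5)·(1/5) + (-4)·(1/5) = -6/5.
B: (4)·(1/5) + (-4)·(2/5) + (8)·(1/5) + (2)·(1/5) = 6/5.
C: (5)·(1/5) + (-1)·(2/5) + (4)·(1/5) + (0)·(1/5) = 7/5.
The best pure response is C with expected payoff 7/5.

7/5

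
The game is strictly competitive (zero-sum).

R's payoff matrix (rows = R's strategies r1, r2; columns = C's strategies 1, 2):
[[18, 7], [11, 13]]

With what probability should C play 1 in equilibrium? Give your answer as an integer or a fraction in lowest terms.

6/13

Row minima are 7 and 11, so R's maximin is 11; column maxima are 18 and 13, so C's minimax is 13. These differ, so the equilibrium is in mixed strategies.
Let C play 1 with probability q. R is indifferent when 18q + 7(1−q) = 11q + 13(1−q), giving q = 6/13.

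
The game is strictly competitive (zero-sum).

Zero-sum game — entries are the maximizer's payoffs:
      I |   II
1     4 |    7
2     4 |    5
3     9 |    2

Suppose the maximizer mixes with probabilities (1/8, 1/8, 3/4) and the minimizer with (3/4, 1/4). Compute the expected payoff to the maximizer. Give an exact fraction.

105/16

Against (3/4, 1/4), each row's expected payoff is 1: 19/4; 2: 17/4; 3: 29/4.
Taking the (1/8, 1/8, 3/4)-weighted average: (1/8)·(19/4) + (1/8)·(17/4) + (3/4)·(29/4) = 105/16.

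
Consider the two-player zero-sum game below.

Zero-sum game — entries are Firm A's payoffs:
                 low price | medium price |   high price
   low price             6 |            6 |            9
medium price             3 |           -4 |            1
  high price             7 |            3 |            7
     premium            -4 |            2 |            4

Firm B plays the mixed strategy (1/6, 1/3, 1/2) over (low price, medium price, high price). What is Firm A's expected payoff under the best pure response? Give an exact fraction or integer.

15/2

low price: (6)·(1/6) + (6)·(1/3) + (9)·(1/2) = 15/2.
medium price: (3)·(1/6) + (-4)·(1/3) + (1)·(1/2) = -1/3.
high price: (7)·(1/6) + (3)·(1/3) + (7)·(1/2) = 17/3.
premium: (-4)·(1/6) + (2)·(1/3) + (4)·(1/2) = 2.
The best pure response is low price with expected payoff 15/2.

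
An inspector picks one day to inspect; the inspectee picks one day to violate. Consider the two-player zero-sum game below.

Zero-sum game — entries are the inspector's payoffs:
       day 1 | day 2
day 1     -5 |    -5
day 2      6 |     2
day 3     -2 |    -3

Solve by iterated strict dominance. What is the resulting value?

Row day 1 is strictly dominated by row day 2 (6>-5, 2>-5); eliminate day 1.
Row day 3 is strictly dominated by row day 2 (6>-2, 2>-3); eliminate day 3.
Column day 1 is strictly dominated by day 2 for the inspectee (2<6); eliminate day 1.
Only (day 2, day 2) remains, with payoff 2.

2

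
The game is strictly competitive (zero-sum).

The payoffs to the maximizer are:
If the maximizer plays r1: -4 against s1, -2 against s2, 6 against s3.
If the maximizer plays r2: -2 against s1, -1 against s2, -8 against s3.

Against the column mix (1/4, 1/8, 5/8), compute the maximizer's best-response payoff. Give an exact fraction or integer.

r1: (-4)·(1/4) + (-2)·(1/8) + (6)·(5/8) = 5/2.
r2: (-2)·(1/4) + (-1)·(1/8) + (-8)·(5/8) = -45/8.
The best pure response is r1 with expected payoff 5/2.

5/2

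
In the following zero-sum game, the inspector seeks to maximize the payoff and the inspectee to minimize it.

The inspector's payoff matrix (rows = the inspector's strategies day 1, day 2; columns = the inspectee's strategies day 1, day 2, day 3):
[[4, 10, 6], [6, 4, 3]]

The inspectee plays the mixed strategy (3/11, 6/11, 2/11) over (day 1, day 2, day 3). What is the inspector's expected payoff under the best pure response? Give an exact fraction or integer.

day 1: (4)·(3/11) + (10)·(6/11) + (6)·(2/11) = 84/11.
day 2: (6)·(3/11) + (4)·(6/11) + (3)·(2/11) = 48/11.
The best pure response is day 1 with expected payoff 84/11.

84/11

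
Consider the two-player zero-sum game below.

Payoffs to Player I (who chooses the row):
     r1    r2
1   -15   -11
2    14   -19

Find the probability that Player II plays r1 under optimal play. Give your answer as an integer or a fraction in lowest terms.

8/37

Row minima are -15 and -19, so Player I's maximin is -15; column maxima are 14 and -11, so Player II's minimax is -11. These differ, so the equilibrium is in mixed strategies.
Let Player II play r1 with probability q. Player I is indifferent when −15q − 11(1−q) = 14q − 19(1−q), giving q = 8/37.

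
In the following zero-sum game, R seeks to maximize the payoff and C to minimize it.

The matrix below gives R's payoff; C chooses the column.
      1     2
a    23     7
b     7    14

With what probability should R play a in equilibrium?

7/23

Row minima are 7 and 7, so R's maximin is 7; column maxima are 23 and 14, so C's minimax is 14. These differ, so the equilibrium is in mixed strategies.
Let R play a with probability p. C is indifferent when 23p + 7(1−p) = 7p + 14(1−p), giving p = 7/23.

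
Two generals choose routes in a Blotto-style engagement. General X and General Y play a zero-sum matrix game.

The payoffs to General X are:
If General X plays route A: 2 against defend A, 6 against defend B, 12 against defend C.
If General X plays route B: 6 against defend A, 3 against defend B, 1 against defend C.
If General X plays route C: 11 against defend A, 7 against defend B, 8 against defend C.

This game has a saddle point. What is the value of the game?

Row minima: 2, 1, 7 → General X's maximin is 7.
Column maxima: 11, 7, 12 → General Y's minimax is 7.
They coincide at (route C, defend B), so the value is 7.

7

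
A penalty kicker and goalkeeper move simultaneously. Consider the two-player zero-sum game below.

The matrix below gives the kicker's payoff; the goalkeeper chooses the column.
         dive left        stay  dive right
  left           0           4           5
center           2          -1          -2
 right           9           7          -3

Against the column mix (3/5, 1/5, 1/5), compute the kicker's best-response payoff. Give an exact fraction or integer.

left: (0)·(3/5) + (4)·(1/5) + (5)·(1/5) = 9/5.
center: (2)·(3/5) + (-1)·(1/5) + (-2)·(1/5) = 3/5.
right: (9)·(3/5) + (7)·(1/5) + (-3)·(1/5) = 31/5.
The best pure response is right with expected payoff 31/5.

31/5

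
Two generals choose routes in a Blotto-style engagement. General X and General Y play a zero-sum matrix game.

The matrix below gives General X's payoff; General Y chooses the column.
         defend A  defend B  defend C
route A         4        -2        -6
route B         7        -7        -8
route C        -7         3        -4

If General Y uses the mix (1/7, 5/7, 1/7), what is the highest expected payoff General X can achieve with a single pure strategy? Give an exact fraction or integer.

4/7

route A: (4)·(1/7) + (-2)·(5/7) + (-6)·(1/7) = -12/7.
route B: (7)·(1/7) + (-7)·(5/7) + (-8)·(1/7) = -36/7.
route C: (-7)·(1/7) + (3)·(5/7) + (-4)·(1/7) = 4/7.
The best pure response is route C with expected payoff 4/7.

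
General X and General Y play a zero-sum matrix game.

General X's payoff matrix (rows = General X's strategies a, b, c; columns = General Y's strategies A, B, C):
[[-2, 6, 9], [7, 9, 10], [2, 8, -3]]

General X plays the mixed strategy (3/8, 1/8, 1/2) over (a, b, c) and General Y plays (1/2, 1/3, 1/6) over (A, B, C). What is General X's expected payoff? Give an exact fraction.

85/24

Against (1/2, 1/3, 1/6), each row's expected payoff is a: 5/2; b: 49/6; c: 19/6.
Taking the (3/8, 1/8, 1/2)-weighted average: (3/8)·(5/2) + (1/8)·(49/6) + (1/2)·(19/6) = 85/24.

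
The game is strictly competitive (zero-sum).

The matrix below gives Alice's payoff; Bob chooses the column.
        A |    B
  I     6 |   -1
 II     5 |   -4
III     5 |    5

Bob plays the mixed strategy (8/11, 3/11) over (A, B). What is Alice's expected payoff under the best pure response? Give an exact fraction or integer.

5

I: (6)·(8/11) + (-1)·(3/11) = 45/11.
II: (5)·(8/11) + (-4)·(3/11) = 28/11.
III: (5)·(8/11) + (5)·(3/11) = 5.
The best pure response is III with expected payoff 5.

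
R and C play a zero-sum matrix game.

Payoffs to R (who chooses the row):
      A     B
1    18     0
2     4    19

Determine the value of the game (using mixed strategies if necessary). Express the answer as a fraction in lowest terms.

Row minima are 0 and 4, so R's maximin is 4; column maxima are 18 and 19, so C's minimax is 18. These differ, so the equilibrium is in mixed strategies.
Let R play 1 with probability p. C is indifferent when 18p + 4(1−p) = 19(1−p), giving p = 5/11.
Let C play A with probability q. R is indifferent when 18q = 4q + 19(1−q), giving q = 19/33.
The value is 18·(19/33) + (0)·(14/33) = 114/11.

114/11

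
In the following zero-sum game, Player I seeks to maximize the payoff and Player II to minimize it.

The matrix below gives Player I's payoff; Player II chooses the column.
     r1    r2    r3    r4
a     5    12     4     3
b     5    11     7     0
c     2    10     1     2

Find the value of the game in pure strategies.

Row minima: 3, 0, 1 → Player I's maximin is 3.
Column maxima: 5, 12, 7, 3 → Player II's minimax is 3.
They coincide at (a, r4), so the value is 3.

3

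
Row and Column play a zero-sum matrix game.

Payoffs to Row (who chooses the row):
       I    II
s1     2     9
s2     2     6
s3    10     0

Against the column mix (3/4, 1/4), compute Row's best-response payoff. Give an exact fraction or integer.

15/2

s1: (2)·(3/4) + (9)·(1/4) = 15/4.
s2: (2)·(3/4) + (6)·(1/4) = 3.
s3: (10)·(3/4) + (0)·(1/4) = 15/2.
The best pure response is s3 with expected payoff 15/2.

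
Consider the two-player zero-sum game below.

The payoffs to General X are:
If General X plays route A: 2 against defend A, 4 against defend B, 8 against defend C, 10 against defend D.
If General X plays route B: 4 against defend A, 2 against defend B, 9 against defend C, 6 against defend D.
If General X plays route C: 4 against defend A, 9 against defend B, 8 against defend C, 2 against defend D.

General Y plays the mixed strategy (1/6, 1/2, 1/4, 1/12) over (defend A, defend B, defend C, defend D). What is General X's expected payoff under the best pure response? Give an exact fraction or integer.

22/3

route A: (2)·(1/6) + (4)·(1/2) + (8)·(1/4) + (10)·(1/12) = 31/6.
route B: (4)·(1/6) + (2)·(1/2) + (9)·(1/4) + (6)·(1/12) = 53/12.
route C: (4)·(1/6) + (9)·(1/2) + (8)·(1/4) + (2)·(1/12) = 22/3.
The best pure response is route C with expected payoff 22/3.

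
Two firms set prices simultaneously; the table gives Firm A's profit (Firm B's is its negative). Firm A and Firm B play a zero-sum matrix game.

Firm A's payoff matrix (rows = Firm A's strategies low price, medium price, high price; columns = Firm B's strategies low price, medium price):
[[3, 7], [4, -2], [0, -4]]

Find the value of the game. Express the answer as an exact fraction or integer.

Row high price is strictly dominated by row medium price, so Firm A never plays it.
The remaining 2×2 game on (low price, medium price) × (low price, medium price) has no saddle point. Let Firm A play low price with probability p; indifference gives 3p + 4(1−p) = 7p − 2(1−p), so p = 3/5.
Similarly Firm B's optimal q on low price is 9/10, and the value is 3·(9/10) + (7)·(1/10) = 17/5.

17/5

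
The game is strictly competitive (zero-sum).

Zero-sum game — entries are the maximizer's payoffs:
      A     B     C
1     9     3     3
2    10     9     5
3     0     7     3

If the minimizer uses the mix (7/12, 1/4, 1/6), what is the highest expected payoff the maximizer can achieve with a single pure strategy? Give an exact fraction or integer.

107/12

1: (9)·(7/12) + (3)·(1/4) + (3)·(1/6) = 13/2.
2: (10)·(7/12) + (9)·(1/4) + (5)·(1/6) = 107/12.
3: (0)·(7/12) + (7)·(1/4) + (3)·(1/6) = 9/4.
The best pure response is 2 with expected payoff 107/12.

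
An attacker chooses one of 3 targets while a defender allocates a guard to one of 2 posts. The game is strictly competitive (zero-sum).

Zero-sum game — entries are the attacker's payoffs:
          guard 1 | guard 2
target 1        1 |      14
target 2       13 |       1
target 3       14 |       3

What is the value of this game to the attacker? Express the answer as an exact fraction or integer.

193/24

Row target 2 is strictly dominated by row target 3, so the attacker never plays it.
The remaining 2×2 game on (target 1, target 3) × (guard 1, guard 2) has no saddle point. Let the attacker play target 1 with probability p; indifference gives p + 14(1−p) = 14p + 3(1−p), so p = 11/24.
Similarly the defender's optimal q on guard 1 is 11/24, and the value is 1·(11/24) + (14)·(13/24) = 193/24.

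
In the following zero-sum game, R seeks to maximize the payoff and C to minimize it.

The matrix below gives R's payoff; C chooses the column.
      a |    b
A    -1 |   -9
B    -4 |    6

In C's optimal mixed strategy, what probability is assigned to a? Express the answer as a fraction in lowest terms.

5/6

Row minima are -9 and -4, so R's maximin is -4; column maxima are -1 and 6, so C's minimax is -1. These differ, so the equilibrium is in mixed strategies.
Let C play a with probability q. R is indifferent when −q − 9(1−q) = −4q + 6(1−q), giving q = 5/6.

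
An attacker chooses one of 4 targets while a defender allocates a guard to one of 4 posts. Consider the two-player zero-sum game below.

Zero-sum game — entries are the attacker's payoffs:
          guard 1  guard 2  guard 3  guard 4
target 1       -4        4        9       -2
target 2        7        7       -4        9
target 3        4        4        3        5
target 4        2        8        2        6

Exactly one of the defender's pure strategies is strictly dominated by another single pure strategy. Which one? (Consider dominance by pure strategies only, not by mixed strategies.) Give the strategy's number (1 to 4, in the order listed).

The defender prefers columns that give the attacker less. Compare guard 4 with guard 1: -4 < -2, 7 < 9, 4 < 5, 2 < 6.
So guard 1 strictly dominates guard 4 for the defender; guard 4 is strictly dominated.

4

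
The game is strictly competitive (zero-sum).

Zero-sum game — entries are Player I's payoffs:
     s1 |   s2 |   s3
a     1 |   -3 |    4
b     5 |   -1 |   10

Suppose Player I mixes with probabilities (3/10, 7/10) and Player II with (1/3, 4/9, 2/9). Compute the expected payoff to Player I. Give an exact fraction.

107/45

Against (1/3, 4/9, 2/9), each row's expected payoff is a: -1/9; b: 31/9.
Taking the (3/10, 7/10)-weighted average: (3/10)·(-1/9) + (7/10)·(31/9) = 107/45.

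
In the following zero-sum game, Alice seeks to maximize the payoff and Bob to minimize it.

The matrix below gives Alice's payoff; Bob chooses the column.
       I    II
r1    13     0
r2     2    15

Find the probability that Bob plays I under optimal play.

15/26

Row minima are 0 and 2, so Alice's maximin is 2; column maxima are 13 and 15, so Bob's minimax is 13. These differ, so the equilibrium is in mixed strategies.
Let Bob play I with probability q. Alice is indifferent when 13q = 2q + 15(1−q), giving q = 15/26.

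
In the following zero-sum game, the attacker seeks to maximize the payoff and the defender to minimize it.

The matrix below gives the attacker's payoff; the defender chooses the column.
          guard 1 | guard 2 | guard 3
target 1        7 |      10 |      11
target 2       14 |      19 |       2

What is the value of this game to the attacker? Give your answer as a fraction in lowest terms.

35/4

Column guard 2 is strictly dominated by guard 1 for the defender (it gives the attacker more in every row).
The remaining 2×2 game on (target 1, target 2) × (guard 1, guard 3) has no saddle point. Let the attacker play target 1 with probability p; indifference gives 7p + 14(1−p) = 11p + 2(1−p), so p = 3/4.
Similarly the defender's optimal q on guard 1 is 9/16, and the value is 7·(9/16) + (11)·(7/16) = 35/4.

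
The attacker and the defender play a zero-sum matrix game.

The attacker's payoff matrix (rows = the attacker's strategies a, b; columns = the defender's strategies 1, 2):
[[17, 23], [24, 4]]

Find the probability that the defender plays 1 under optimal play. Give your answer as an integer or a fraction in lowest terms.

19/26

Row minima are 17 and 4, so the attacker's maximin is 17; column maxima are 24 and 23, so the defender's minimax is 23. These differ, so the equilibrium is in mixed strategies.
Let the defender play 1 with probability q. The attacker is indifferent when 17q + 23(1−q) = 24q + 4(1−q), giving q = 19/26.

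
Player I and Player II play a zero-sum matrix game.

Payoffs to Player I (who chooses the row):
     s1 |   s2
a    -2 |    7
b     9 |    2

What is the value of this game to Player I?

Row minima are -2 and 2, so Player I's maximin is 2; column maxima are 9 and 7, so Player II's minimax is 7. These differ, so the equilibrium is in mixed strategies.
Let Player I play a with probability p. Player II is indifferent when −2p + 9(1−p) = 7p + 2(1−p), giving p = 7/16.
Let Player II play s1 with probability q. Player I is indifferent when −2q + 7(1−q) = 9q + 2(1−q), giving q = 5/16.
The value is -2·(5/16) + (7)·(11/16) = 67/16.

67/16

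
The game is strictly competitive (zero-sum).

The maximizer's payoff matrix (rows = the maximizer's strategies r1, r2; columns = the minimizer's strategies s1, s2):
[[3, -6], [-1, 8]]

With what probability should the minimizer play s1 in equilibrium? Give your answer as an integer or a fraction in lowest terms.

Row minima are -6 and -1, so the maximizer's maximin is -1; column maxima are 3 and 8, so the minimizer's minimax is 3. These differ, so the equilibrium is in mixed strategies.
Let the minimizer play s1 with probability q. The maximizer is indifferent when 3q − 6(1−q) = −q + 8(1−q), giving q = 7/9.

7/9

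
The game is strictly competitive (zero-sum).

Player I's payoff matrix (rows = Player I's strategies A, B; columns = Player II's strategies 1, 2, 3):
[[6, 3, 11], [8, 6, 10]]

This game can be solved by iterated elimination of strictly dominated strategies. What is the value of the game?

Column 1 is strictly dominated by 2 for Player II (3<6, 6<8); eliminate 1.
Column 3 is strictly dominated by 2 for Player II (3<11, 6<10); eliminate 3.
Row A is strictly dominated by row B (6>3); eliminate A.
Only (B, 2) remains, with payoff 6.

6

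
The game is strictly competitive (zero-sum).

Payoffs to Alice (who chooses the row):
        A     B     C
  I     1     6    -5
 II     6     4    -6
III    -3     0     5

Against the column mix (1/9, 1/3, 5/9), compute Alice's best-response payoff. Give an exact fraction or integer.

22/9

I: (1)·(1/9) + (6)·(1/3) + (-5)·(5/9) = -2/3.
II: (6)·(1/9) + (4)·(1/3) + (-6)·(5/9) = -4/3.
III: (-3)·(1/9) + (0)·(1/3) + (5)·(5/9) = 22/9.
The best pure response is III with expected payoff 22/9.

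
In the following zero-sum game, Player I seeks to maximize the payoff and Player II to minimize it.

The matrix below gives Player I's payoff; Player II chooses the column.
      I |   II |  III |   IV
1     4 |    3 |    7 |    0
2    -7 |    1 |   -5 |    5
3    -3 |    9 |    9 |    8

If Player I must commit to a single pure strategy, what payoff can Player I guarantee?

The worst-case payoff for each row is 1: 0, 2: -7, 3: -3.
The best of these is 0.

0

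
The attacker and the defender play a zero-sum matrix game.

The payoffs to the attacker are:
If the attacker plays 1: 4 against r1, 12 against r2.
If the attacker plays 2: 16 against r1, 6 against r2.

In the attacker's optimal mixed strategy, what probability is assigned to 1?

5/9

Row minima are 4 and 6, so the attacker's maximin is 6; column maxima are 16 and 12, so the defender's minimax is 12. These differ, so the equilibrium is in mixed strategies.
Let the attacker play 1 with probability p. The defender is indifferent when 4p + 16(1−p) = 12p + 6(1−p), giving p = 5/9.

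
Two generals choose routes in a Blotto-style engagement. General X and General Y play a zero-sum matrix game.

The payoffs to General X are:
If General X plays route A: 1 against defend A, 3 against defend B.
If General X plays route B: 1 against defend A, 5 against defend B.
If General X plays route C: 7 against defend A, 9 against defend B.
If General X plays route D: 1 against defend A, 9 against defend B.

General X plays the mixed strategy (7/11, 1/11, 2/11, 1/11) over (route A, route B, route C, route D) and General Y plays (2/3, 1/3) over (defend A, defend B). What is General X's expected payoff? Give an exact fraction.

Against (2/3, 1/3), each row's expected payoff is route A: 5/3; route B: 7/3; route C: 23/3; route D: 11/3.
Taking the (7/11, 1/11, 2/11, 1/11)-weighted average: (7/11)·(5/3) + (1/11)·(7/3) + (2/11)·(23/3) + (1/11)·(11/3) = 3.

3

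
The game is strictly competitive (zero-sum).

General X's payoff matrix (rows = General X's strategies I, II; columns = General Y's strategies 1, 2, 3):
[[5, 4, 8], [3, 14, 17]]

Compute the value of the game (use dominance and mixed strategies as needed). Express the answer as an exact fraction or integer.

Column 3 is strictly dominated by 2 for General Y (it gives General X more in every row).
The remaining 2×2 game on (I, II) × (1, 2) has no saddle point. Let General X play I with probability p; indifference gives 5p + 3(1−p) = 4p + 14(1−p), so p = 11/12.
Similarly General Y's optimal q on 1 is 5/6, and the value is 5·(5/6) + (4)·(1/6) = 29/6.

29/6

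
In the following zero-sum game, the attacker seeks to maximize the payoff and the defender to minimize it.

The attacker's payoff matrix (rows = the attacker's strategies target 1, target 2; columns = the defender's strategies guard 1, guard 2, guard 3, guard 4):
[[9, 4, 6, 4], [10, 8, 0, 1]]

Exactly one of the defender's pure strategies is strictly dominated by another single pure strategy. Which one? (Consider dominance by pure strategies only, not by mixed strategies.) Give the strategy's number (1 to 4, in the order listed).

The defender prefers columns that give the attacker less. Compare guard 1 with guard 2: 4 < 9, 8 < 10.
So guard 2 strictly dominates guard 1 for the defender; guard 1 is strictly dominated.

1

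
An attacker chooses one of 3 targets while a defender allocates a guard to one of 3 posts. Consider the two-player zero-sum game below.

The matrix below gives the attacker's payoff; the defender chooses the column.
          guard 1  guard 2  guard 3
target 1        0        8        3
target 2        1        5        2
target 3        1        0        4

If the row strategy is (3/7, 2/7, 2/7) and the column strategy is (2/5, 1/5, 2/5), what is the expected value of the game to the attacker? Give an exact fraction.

12/5

Against (2/5, 1/5, 2/5), each row's expected payoff is target 1: 14/5; target 2: 11/5; target 3: 2.
Taking the (3/7, 2/7, 2/7)-weighted average: (3/7)·(14/5) + (2/7)·(11/5) + (2/7)·(2) = 12/5.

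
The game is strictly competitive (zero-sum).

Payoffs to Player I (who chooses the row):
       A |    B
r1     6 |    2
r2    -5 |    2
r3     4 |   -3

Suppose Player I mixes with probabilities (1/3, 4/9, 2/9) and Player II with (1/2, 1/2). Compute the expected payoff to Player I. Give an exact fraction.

Against (1/2, 1/2), each row's expected payoff is r1: 4; r2: -3/2; r3: 1/2.
Taking the (1/3, 4/9, 2/9)-weighted average: (1/3)·(4) + (4/9)·(-3/2) + (2/9)·(1/2) = 7/9.

7/9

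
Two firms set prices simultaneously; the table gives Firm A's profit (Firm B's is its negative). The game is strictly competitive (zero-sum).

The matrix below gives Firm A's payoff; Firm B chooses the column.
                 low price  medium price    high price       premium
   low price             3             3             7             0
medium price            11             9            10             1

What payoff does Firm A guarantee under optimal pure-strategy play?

1

Row minima: 0, 1 → Firm A's maximin is 1.
Column maxima: 11, 9, 10, 1 → Firm B's minimax is 1.
They coincide at (medium price, premium), so the value is 1.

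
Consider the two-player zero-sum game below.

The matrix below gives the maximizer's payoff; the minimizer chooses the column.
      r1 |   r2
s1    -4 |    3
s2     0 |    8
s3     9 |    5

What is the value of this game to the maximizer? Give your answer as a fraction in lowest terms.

6

Row s1 is strictly dominated by row s2, so the maximizer never plays it.
The remaining 2×2 game on (s2, s3) × (r1, r2) has no saddle point. Let the maximizer play s2 with probability p; indifference gives 9(1−p) = 8p + 5(1−p), so p = 1/3.
Similarly the minimizer's optimal q on r1 is 1/4, and the value is 0·(1/4) + (8)·(3/4) = 6.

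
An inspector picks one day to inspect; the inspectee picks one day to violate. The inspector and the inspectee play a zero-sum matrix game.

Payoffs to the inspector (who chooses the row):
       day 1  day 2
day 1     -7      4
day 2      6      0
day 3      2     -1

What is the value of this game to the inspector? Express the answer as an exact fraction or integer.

Row day 3 is strictly dominated by row day 2, so the inspector never plays it.
The remaining 2×2 game on (day 1, day 2) × (day 1, day 2) has no saddle point. Let the inspector play day 1 with probability p; indifference gives −7p + 6(1−p) = 4p, so p = 6/17.
Similarly the inspectee's optimal q on day 1 is 4/17, and the value is -7·(4/17) + (4)·(13/17) = 24/17.

24/17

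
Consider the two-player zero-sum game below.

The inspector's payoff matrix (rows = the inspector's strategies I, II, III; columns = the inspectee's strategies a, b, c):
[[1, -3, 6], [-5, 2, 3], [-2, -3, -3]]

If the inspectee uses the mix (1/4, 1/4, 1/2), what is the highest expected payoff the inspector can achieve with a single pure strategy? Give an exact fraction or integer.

I: (1)·(1/4) + (-3)·(1/4) + (6)·(1/2) = 5/2.
II: (-5)·(1/4) + (2)·(1/4) + (3)·(1/2) = 3/4.
III: (-2)·(1/4) + (-3)·(1/4) + (-3)·(1/2) = -11/4.
The best pure response is I with expected payoff 5/2.

5/2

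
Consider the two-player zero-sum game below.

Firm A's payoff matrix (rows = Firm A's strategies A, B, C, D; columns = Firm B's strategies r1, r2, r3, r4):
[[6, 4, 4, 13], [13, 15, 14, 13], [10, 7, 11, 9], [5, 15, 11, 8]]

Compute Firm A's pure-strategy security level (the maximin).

The worst-case payoff for each row is A: 4, B: 13, C: 7, D: 5.
The best of these is 13.

13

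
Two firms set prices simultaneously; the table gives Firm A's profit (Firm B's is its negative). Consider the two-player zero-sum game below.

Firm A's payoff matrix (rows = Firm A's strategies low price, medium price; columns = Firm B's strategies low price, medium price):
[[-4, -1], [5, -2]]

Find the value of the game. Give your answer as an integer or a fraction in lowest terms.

Row minima are -4 and -2, so Firm A's maximin is -2; column maxima are 5 and -1, so Firm B's minimax is -1. These differ, so the equilibrium is in mixed strategies.
Let Firm A play low price with probability p. Firm B is indifferent when −4p + 5(1−p) = −p − 2(1−p), giving p = 7/10.
Let Firm B play low price with probability q. Firm A is indifferent when −4q − (1−q) = 5q − 2(1−q), giving q = 1/10.
The value is -4·(1/10) + (-1)·(9/10) = -13/10.

-13/10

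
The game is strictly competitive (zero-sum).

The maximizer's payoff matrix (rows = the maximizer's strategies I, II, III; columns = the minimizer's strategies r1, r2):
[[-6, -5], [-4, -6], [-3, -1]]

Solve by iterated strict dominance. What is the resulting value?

Row II is strictly dominated by row III (-3>-4, -1>-6); eliminate II.
Row I is strictly dominated by row III (-3>-6, -1>-5); eliminate I.
Column r2 is strictly dominated by r1 for the minimizer (-3<-1); eliminate r2.
Only (III, r1) remains, with payoff -3.

-3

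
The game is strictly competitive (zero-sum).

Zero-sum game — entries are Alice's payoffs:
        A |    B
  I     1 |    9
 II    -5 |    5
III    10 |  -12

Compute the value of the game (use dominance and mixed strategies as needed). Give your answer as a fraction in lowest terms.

Row II is strictly dominated by row I, so Alice never plays it.
The remaining 2×2 game on (I, III) × (A, B) has no saddle point. Let Alice play I with probability p; indifference gives p + 10(1−p) = 9p − 12(1−p), so p = 11/15.
Similarly Bob's optimal q on A is 7/10, and the value is 1·(7/10) + (9)·(3/10) = 17/5.

17/5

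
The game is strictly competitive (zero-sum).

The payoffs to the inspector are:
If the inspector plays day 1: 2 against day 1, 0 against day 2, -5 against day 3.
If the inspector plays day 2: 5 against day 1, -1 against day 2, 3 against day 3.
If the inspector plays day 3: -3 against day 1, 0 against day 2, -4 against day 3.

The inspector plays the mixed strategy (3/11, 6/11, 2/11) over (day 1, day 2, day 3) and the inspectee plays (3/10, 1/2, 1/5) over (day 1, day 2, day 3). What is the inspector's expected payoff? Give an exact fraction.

5/11

Against (3/10, 1/2, 1/5), each row's expected payoff is day 1: -2/5; day 2: 8/5; day 3: -17/10.
Taking the (3/11, 6/11, 2/11)-weighted average: (3/11)·(-2/5) + (6/11)·(8/5) + (2/11)·(-17/10) = 5/11.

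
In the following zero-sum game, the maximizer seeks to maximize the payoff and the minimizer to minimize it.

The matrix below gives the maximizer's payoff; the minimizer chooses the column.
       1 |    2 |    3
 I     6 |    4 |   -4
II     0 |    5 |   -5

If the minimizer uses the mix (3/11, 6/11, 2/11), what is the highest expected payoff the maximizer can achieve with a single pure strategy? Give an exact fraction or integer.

I: (6)·(3/11) + (4)·(6/11) + (-4)·(2/11) = 34/11.
II: (0)·(3/11) + (5)·(6/11) + (-5)·(2/11) = 20/11.
The best pure response is I with expected payoff 34/11.

34/11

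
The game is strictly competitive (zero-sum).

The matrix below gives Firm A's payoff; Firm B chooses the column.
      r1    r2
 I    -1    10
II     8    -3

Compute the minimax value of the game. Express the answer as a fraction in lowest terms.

7/2

Row minima are -1 and -3, so Firm A's maximin is -1; column maxima are 8 and 10, so Firm B's minimax is 8. These differ, so the equilibrium is in mixed strategies.
Let Firm A play I with probability p. Firm B is indifferent when −p + 8(1−p) = 10p − 3(1−p), giving p = 1/2.
Let Firm B play r1 with probability q. Firm A is indifferent when −q + 10(1−q) = 8q − 3(1−q), giving q = 13/22.
The value is -1·(13/22) + (10)·(9/22) = 7/2.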